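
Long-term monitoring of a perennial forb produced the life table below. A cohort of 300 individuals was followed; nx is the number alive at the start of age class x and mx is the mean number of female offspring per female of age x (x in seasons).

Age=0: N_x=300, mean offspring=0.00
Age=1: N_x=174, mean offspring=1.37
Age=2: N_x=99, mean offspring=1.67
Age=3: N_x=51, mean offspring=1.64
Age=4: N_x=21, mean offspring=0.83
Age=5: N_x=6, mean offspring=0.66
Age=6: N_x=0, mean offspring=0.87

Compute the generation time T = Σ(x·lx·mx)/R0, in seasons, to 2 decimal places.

1.79

lx = nx/n0 = nx/300: 1, 0.58, 0.33, 0.17, 0.07, 0.02, 0
lx·mx: 0, 0.7946, 0.5511, 0.2788, 0.0581, 0.0132, 0 → R0 = 1.6958
x·lx·mx: 0, 0.7946, 1.1022, 0.8364, 0.2324, 0.066, 0 → Σ = 3.0316
T = 3.0316 / 1.6958 = 1.787711… → 1.79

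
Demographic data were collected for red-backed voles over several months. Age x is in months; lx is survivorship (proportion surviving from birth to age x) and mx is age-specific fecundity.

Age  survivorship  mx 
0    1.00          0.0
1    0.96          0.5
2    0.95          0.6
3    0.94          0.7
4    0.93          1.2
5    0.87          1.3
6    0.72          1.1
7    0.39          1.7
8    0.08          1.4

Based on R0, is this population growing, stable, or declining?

growing

R0 = Σ lx·mx = 0 + 0.48 + 0.57 + 0.658 + 1.116 + 1.131 + 0.792 + 0.663 + 0.112 = 5.522
R0 > 1, so the population is growing.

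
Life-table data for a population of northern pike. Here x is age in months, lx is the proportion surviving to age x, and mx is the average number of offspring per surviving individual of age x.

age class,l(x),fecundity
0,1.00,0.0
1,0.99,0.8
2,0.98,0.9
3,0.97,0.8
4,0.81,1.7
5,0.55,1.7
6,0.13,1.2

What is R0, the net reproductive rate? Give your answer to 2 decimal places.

4.92

lx·mx by age: 0, 0.792, 0.882, 0.776, 1.377, 0.935, 0.156
R0 = Σ lx·mx = 4.918 → 4.92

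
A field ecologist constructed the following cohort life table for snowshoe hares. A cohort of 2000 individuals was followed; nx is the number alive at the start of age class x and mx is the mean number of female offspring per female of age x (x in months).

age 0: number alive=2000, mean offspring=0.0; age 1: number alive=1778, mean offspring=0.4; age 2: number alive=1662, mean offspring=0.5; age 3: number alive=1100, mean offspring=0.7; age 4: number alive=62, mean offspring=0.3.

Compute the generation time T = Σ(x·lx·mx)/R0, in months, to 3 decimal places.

2.041

lx = nx/n0 = nx/2000: 1, 0.889, 0.831, 0.55, 0.031
lx·mx: 0, 0.3556, 0.4155, 0.385, 0.0093 → R0 = 1.1654
x·lx·mx: 0, 0.3556, 0.831, 1.155, 0.0372 → Σ = 2.3788
T = 2.3788 / 1.1654 = 2.041188… → 2.041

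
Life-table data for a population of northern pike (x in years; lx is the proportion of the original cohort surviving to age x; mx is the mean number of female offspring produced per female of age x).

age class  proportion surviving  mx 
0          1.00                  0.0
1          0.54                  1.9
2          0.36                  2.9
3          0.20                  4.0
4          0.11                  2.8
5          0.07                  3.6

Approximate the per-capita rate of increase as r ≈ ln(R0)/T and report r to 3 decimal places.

0.528

R0 = Σ lx·mx = 0 + 1.026 + 1.044 + 0.8 + 0.308 + 0.252 = 3.43
Σ x·lx·mx = 8.006; T = 8.006/3.43 = 2.33411…
r ≈ ln(R0)/T = ln(3.43)/2.33411… = 0.52806… → 0.528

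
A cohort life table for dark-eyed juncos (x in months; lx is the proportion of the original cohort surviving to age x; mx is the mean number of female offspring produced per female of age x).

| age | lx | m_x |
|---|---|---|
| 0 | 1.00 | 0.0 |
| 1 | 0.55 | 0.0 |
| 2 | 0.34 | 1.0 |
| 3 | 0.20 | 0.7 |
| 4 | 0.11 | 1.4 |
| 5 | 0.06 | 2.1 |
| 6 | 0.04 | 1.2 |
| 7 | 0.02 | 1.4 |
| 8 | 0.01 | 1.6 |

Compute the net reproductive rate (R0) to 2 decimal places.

0.85

lx·mx by age: 0, 0, 0.34, 0.14, 0.154, 0.126, 0.048, 0.028, 0.016
R0 = Σ lx·mx = 0.852 → 0.85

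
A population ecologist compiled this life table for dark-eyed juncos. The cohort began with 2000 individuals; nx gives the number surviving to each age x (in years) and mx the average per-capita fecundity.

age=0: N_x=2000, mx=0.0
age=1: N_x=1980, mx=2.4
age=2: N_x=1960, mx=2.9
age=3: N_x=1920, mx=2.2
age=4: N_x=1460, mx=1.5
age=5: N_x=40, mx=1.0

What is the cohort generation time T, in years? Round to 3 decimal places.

2.235

lx = nx/n0 = nx/2000: 1, 0.99, 0.98, 0.96, 0.73, 0.02
lx·mx: 0, 2.376, 2.842, 2.112, 1.095, 0.02 → R0 = 8.445
x·lx·mx: 0, 2.376, 5.684, 6.336, 4.38, 0.1 → Σ = 18.876
T = 18.876 / 8.445 = 2.235169… → 2.235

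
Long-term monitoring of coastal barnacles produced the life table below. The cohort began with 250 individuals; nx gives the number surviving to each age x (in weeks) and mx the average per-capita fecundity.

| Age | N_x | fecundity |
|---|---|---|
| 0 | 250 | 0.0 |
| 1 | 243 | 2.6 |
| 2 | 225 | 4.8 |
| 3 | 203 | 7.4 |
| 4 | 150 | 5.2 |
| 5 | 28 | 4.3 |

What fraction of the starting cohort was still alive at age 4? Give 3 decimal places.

0.600

l_4 = n_4/n_0 = 150/250 = 0.6 → 0.600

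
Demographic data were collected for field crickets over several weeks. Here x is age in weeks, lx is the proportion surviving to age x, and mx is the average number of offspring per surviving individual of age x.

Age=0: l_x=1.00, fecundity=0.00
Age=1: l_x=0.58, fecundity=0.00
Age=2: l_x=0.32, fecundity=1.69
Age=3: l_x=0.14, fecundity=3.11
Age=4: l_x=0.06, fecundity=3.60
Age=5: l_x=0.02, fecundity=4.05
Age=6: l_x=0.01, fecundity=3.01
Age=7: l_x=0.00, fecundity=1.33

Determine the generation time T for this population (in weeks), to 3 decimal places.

2.944

lx·mx: 0, 0, 0.5408, 0.4354, 0.216, 0.081, 0.0301, 0 → R0 = 1.3033
x·lx·mx: 0, 0, 1.0816, 1.3062, 0.864, 0.405, 0.1806, 0 → Σ = 3.8374
T = 3.8374 / 1.3033 = 2.944372… → 2.944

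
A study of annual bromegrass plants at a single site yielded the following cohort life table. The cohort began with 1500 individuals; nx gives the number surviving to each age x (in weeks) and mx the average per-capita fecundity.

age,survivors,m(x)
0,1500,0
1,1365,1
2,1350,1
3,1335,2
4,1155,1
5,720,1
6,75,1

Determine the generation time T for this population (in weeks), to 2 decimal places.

lx = nx/n0 = nx/1500: 1, 0.91, 0.9, 0.89, 0.77, 0.48, 0.05
lx·mx: 0, 0.91, 0.9, 1.78, 0.77, 0.48, 0.05 → R0 = 4.89
x·lx·mx: 0, 0.91, 1.8, 5.34, 3.08, 2.4, 0.3 → Σ = 13.83
T = 13.83 / 4.89 = 2.828221… → 2.83

2.83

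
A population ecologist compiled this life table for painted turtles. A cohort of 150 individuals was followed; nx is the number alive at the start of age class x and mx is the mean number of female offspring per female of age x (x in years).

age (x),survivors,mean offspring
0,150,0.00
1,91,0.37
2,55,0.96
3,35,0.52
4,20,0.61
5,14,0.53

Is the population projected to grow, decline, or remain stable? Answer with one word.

lx = nx/n0 = nx/150: 1, 0.60667…, 0.36667…, 0.23333…, 0.13333…, 0.09333…
R0 = Σ lx·mx = 0 + 0.224467… + 0.352… + 0.121333… + 0.081333… + 0.049467… = 0.8286…
R0 < 1, so the population is declining.

declining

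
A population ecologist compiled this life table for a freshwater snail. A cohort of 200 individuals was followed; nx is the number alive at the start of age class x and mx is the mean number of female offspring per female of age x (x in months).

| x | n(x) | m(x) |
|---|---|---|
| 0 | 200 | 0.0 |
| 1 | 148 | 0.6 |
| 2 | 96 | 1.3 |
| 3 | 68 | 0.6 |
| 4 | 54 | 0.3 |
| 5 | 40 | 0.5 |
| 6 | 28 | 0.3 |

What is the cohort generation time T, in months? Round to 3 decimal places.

lx = nx/n0 = nx/200: 1, 0.74, 0.48, 0.34, 0.27, 0.2, 0.14
lx·mx: 0, 0.444, 0.624, 0.204, 0.081, 0.1, 0.042 → R0 = 1.495
x·lx·mx: 0, 0.444, 1.248, 0.612, 0.324, 0.5, 0.252 → Σ = 3.38
T = 3.38 / 1.495 = 2.26087… → 2.261

2.261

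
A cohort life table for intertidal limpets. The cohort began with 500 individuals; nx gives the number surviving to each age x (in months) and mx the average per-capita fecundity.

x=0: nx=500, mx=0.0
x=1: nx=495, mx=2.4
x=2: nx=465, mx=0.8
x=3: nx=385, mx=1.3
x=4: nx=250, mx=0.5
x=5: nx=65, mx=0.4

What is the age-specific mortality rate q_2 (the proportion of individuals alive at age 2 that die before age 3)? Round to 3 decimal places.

0.172

lx = nx/n0 = nx/500: 1, 0.99, 0.93, 0.77, 0.5, 0.13
q_2 = (l_2 − l_3) / l_2 = (0.93 − 0.77) / 0.93
     = 0.16 / 0.93 = 0.172043… → 0.172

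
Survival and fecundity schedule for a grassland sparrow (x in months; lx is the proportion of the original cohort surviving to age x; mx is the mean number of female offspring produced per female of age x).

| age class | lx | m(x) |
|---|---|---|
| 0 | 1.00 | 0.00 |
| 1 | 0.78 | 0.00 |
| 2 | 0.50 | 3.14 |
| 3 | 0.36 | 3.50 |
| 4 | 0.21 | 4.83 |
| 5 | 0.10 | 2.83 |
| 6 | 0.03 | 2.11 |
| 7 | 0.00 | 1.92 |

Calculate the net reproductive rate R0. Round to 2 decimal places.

lx·mx by age: 0, 0, 1.57, 1.26, 1.0143, 0.283, 0.0633, 0
R0 = Σ lx·mx = 4.1906 → 4.19

4.19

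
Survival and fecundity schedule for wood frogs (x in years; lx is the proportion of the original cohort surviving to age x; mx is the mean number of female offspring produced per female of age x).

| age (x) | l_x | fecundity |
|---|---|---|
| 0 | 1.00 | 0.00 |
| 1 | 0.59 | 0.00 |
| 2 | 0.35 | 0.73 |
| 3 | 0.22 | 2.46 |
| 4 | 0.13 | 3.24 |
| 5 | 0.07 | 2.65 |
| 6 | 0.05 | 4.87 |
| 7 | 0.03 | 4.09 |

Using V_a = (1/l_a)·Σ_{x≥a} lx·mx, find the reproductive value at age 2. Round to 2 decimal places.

5.06

lx·mx for x ≥ 2: 0.2555, 0.5412, 0.4212, 0.1855, 0.2435, 0.1227 → sum = 1.7696
V_2 = 1.7696 / l_2 = 1.7696 / 0.35 = 5.056 → 5.06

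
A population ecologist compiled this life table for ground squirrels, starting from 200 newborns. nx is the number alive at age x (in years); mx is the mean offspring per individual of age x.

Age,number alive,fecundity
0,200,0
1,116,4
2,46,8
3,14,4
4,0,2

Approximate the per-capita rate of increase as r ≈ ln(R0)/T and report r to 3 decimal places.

0.968

lx = nx/n0 = nx/200: 1, 0.58, 0.23, 0.07, 0
R0 = Σ lx·mx = 0 + 2.32 + 1.84 + 0.28 + 0 = 4.44
Σ x·lx·mx = 6.84; T = 6.84/4.44 = 1.54054…
r ≈ ln(R0)/T = ln(4.44)/1.54054… = 0.96762… → 0.968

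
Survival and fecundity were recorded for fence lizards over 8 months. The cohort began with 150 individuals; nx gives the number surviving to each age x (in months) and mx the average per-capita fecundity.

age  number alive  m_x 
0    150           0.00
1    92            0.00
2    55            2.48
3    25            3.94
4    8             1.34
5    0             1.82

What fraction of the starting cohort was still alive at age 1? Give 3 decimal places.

l_1 = n_1/n_0 = 92/150 = 0.613333… → 0.613

0.613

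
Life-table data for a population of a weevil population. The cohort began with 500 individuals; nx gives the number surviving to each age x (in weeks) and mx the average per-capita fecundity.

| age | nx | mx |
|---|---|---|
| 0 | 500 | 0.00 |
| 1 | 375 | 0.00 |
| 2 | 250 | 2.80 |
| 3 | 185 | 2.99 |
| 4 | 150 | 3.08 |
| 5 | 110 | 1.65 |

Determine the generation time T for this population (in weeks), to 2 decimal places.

lx = nx/n0 = nx/500: 1, 0.75, 0.5, 0.37, 0.3, 0.22
lx·mx: 0, 0, 1.4, 1.1063, 0.924, 0.363 → R0 = 3.7933
x·lx·mx: 0, 0, 2.8, 3.3189, 3.696, 1.815 → Σ = 11.6299
T = 11.6299 / 3.7933 = 3.065906… → 3.07

3.07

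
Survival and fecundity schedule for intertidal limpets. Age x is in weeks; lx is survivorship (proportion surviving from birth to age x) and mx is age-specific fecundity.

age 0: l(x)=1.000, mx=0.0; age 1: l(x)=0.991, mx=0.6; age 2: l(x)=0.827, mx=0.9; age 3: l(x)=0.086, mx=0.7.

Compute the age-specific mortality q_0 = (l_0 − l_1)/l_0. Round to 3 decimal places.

q_0 = (l_0 − l_1) / l_0 = (1 − 0.991) / 1
     = 0.009 / 1 = 0.009 → 0.009

0.009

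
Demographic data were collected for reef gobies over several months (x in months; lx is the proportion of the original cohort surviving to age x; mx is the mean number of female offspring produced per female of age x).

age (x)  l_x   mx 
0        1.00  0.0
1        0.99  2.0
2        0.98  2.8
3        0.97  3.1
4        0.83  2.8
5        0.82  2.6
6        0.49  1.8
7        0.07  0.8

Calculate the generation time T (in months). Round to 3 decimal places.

lx·mx: 0, 1.98, 2.744, 3.007, 2.324, 2.132, 0.882, 0.056 → R0 = 13.125
x·lx·mx: 0, 1.98, 5.488, 9.021, 9.296, 10.66, 5.292, 0.392 → Σ = 42.129
T = 42.129 / 13.125 = 3.209829… → 3.210

3.210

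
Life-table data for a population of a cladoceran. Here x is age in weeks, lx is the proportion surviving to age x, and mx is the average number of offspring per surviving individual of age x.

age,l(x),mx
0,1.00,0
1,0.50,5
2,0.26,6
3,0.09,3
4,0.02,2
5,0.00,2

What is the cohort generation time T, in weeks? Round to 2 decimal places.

lx·mx: 0, 2.5, 1.56, 0.27, 0.04, 0 → R0 = 4.37
x·lx·mx: 0, 2.5, 3.12, 0.81, 0.16, 0 → Σ = 6.59
T = 6.59 / 4.37 = 1.508009… → 1.51

1.51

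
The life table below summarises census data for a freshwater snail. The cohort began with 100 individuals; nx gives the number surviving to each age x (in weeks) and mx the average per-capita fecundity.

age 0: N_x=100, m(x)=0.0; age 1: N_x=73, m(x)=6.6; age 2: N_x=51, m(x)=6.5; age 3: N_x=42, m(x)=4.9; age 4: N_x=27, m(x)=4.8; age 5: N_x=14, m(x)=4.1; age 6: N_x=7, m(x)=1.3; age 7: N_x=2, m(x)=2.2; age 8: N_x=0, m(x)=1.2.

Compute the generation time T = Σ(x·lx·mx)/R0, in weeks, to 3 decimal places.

2.175

lx = nx/n0 = nx/100: 1, 0.73, 0.51, 0.42, 0.27, 0.14, 0.07, 0.02, 0
lx·mx: 0, 4.818, 3.315, 2.058, 1.296, 0.574, 0.091, 0.044, 0 → R0 = 12.196
x·lx·mx: 0, 4.818, 6.63, 6.174, 5.184, 2.87, 0.546, 0.308, 0 → Σ = 26.53
T = 26.53 / 12.196 = 2.175303… → 2.175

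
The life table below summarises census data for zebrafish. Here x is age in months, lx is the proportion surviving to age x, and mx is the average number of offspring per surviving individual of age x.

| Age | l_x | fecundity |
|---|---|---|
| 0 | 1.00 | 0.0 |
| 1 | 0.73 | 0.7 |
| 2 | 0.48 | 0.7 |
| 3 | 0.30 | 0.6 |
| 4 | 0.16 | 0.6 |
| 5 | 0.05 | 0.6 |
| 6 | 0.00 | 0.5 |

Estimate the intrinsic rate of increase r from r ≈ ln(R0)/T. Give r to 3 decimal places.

0.073

R0 = Σ lx·mx = 0 + 0.511 + 0.336 + 0.18 + 0.096 + 0.03 + 0 = 1.153
Σ x·lx·mx = 2.257; T = 2.257/1.153 = 1.9575…
r ≈ ln(R0)/T = ln(1.153)/1.9575… = 0.07273… → 0.073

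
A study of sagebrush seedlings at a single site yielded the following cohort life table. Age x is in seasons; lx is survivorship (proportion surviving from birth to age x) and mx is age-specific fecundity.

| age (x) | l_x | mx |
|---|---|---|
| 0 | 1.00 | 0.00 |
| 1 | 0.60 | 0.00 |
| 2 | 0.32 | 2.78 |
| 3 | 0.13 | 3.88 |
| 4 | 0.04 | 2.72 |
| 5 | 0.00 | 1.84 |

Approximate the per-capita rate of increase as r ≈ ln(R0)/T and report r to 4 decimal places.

0.1642

R0 = Σ lx·mx = 0 + 0 + 0.8896 + 0.5044 + 0.1088 + 0 = 1.5028
Σ x·lx·mx = 3.7276; T = 3.7276/1.5028 = 2.48044…
r ≈ ln(R0)/T = ln(1.5028)/2.48044… = 0.164217… → 0.1642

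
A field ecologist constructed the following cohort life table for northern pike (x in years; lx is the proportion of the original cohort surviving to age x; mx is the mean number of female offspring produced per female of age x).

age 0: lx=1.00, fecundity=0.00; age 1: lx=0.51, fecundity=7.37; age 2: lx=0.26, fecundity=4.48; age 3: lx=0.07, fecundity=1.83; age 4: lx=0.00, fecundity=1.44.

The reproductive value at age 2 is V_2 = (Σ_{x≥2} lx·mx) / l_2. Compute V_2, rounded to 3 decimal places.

4.973

lx·mx for x ≥ 2: 1.1648, 0.1281, 0 → sum = 1.2929
V_2 = 1.2929 / l_2 = 1.2929 / 0.26 = 4.972692… → 4.973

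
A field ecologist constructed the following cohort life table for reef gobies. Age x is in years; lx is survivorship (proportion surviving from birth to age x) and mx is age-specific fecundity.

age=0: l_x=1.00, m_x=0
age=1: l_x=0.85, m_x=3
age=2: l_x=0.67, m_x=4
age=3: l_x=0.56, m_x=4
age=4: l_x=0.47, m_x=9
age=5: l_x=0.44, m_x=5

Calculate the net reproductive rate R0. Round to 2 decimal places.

13.90

lx·mx by age: 0, 2.55, 2.68, 2.24, 4.23, 2.2
R0 = Σ lx·mx = 13.9 → 13.90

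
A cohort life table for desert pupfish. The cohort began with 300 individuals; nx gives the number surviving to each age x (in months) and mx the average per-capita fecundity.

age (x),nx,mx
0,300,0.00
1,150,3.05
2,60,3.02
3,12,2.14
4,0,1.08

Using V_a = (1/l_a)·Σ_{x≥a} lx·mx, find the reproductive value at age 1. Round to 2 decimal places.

4.43

lx = nx/n0 = nx/300: 1, 0.5, 0.2, 0.04, 0
lx·mx for x ≥ 1: 1.525, 0.604, 0.0856, 0 → sum = 2.2146
V_1 = 2.2146 / l_1 = 2.2146 / 0.5 = 4.4292 → 4.43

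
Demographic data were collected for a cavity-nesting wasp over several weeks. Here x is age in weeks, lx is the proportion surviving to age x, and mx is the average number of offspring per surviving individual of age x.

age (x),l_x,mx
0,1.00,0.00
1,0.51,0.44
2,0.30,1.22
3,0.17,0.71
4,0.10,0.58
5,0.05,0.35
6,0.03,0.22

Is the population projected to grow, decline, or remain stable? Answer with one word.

declining

R0 = Σ lx·mx = 0 + 0.2244 + 0.366 + 0.1207 + 0.058 + 0.0175 + 0.0066 = 0.7932
R0 < 1, so the population is declining.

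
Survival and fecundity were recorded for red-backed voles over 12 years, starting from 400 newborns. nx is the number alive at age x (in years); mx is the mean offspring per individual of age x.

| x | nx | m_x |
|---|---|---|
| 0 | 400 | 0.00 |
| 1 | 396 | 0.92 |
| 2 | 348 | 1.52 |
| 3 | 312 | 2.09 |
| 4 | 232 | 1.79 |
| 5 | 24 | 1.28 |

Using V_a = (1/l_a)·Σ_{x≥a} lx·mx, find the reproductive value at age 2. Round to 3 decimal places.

lx = nx/n0 = nx/400: 1, 0.99, 0.87, 0.78, 0.58, 0.06
lx·mx for x ≥ 2: 1.3224, 1.6302, 1.0382, 0.0768 → sum = 4.0676
V_2 = 4.0676 / l_2 = 4.0676 / 0.87 = 4.675402… → 4.675

4.675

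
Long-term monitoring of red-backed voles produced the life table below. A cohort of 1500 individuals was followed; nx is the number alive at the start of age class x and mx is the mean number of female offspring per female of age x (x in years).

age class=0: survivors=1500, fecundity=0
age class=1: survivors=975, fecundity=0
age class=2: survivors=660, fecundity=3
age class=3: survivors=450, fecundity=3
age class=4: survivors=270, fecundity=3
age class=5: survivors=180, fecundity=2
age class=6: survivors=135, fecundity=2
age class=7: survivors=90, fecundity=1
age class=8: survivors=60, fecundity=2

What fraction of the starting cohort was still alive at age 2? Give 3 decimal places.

l_2 = n_2/n_0 = 660/1500 = 0.44 → 0.440

0.440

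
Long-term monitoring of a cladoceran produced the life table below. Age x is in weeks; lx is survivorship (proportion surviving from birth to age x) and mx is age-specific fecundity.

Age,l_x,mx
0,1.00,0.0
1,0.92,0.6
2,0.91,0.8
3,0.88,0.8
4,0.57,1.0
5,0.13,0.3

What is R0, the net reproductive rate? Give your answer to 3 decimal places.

lx·mx by age: 0, 0.552, 0.728, 0.704, 0.57, 0.039
R0 = Σ lx·mx = 2.593 → 2.593

2.593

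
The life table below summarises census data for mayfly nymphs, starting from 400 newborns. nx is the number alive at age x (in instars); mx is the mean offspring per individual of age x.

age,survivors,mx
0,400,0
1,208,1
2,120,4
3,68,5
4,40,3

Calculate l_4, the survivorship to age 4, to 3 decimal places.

0.100

l_4 = n_4/n_0 = 40/400 = 0.1 → 0.100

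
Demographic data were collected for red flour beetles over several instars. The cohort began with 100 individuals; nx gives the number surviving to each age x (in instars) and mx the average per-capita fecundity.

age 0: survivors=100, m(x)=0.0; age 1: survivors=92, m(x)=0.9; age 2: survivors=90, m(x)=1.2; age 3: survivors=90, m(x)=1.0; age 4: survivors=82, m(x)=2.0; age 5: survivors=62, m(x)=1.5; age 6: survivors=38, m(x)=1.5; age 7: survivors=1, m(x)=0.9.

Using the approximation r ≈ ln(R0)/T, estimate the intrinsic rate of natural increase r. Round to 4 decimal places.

0.5216

lx = nx/n0 = nx/100: 1, 0.92, 0.9, 0.9, 0.82, 0.62, 0.38, 0.01
R0 = Σ lx·mx = 0 + 0.828 + 1.08 + 0.9 + 1.64 + 0.93 + 0.57 + 0.009 = 5.957
Σ x·lx·mx = 20.381; T = 20.381/5.957 = 3.42135…
r ≈ ln(R0)/T = ln(5.957)/3.42135… = 0.521597… → 0.5216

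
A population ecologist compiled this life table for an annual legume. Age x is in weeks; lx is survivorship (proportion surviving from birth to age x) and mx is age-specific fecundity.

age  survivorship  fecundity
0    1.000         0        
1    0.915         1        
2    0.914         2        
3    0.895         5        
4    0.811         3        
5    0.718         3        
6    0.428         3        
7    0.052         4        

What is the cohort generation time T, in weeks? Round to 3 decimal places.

3.584

lx·mx: 0, 0.915, 1.828, 4.475, 2.433, 2.154, 1.284, 0.208 → R0 = 13.297
x·lx·mx: 0, 0.915, 3.656, 13.425, 9.732, 10.77, 7.704, 1.456 → Σ = 47.658
T = 47.658 / 13.297 = 3.584117… → 3.584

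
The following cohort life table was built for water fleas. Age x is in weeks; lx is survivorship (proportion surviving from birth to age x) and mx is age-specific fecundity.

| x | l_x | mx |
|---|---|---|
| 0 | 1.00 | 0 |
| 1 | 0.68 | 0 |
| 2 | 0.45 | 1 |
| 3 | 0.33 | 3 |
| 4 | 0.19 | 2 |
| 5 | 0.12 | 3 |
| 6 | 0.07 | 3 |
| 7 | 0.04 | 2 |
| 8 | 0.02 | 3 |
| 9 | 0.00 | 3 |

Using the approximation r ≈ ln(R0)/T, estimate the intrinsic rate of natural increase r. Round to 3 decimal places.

R0 = Σ lx·mx = 0 + 0 + 0.45 + 0.99 + 0.38 + 0.36 + 0.21 + 0.08 + 0.06 + 0 = 2.53
Σ x·lx·mx = 9.49; T = 9.49/2.53 = 3.75099…
r ≈ ln(R0)/T = ln(2.53)/3.75099… = 0.24746… → 0.247

0.247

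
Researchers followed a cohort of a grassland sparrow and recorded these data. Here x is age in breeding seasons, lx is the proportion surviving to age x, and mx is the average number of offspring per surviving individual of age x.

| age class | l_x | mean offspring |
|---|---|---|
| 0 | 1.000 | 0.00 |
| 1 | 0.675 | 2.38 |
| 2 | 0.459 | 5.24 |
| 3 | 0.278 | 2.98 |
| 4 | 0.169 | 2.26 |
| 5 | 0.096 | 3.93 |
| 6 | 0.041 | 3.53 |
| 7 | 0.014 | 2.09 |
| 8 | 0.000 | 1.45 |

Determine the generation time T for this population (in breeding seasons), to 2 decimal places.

2.32

lx·mx: 0, 1.6065, 2.40516, 0.82844, 0.38194, 0.37728, 0.14473, 0.02926, 0 → R0 = 5.77331
x·lx·mx: 0, 1.6065, 4.81032, 2.48532, 1.52776, 1.8864, 0.86838, 0.20482, 0 → Σ = 13.3895
T = 13.3895 / 5.77331 = 2.319207… → 2.32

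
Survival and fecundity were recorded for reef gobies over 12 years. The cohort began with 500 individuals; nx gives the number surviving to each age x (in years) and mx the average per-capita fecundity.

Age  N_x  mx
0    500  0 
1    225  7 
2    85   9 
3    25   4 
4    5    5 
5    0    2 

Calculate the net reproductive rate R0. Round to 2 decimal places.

4.93

lx = nx/n0 = nx/500: 1, 0.45, 0.17, 0.05, 0.01, 0
lx·mx by age: 0, 3.15, 1.53, 0.2, 0.05, 0
R0 = Σ lx·mx = 4.93 → 4.93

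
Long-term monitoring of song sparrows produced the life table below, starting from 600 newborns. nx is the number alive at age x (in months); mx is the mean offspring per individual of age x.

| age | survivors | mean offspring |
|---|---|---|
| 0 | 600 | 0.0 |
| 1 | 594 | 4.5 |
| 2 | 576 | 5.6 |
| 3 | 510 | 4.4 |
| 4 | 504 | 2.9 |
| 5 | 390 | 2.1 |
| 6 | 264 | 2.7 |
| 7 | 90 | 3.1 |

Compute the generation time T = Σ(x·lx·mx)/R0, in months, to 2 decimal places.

lx = nx/n0 = nx/600: 1, 0.99, 0.96, 0.85, 0.84, 0.65, 0.44, 0.15
lx·mx: 0, 4.455, 5.376, 3.74, 2.436, 1.365, 1.188, 0.465 → R0 = 19.025
x·lx·mx: 0, 4.455, 10.752, 11.22, 9.744, 6.825, 7.128, 3.255 → Σ = 53.379
T = 53.379 / 19.025 = 2.805729… → 2.81

2.81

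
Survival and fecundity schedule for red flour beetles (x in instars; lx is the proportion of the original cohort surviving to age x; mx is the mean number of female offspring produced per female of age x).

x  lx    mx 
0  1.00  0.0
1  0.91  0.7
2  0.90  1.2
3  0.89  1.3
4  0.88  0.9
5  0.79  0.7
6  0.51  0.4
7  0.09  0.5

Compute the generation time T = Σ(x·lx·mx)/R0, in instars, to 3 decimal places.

3.075

lx·mx: 0, 0.637, 1.08, 1.157, 0.792, 0.553, 0.204, 0.045 → R0 = 4.468
x·lx·mx: 0, 0.637, 2.16, 3.471, 3.168, 2.765, 1.224, 0.315 → Σ = 13.74
T = 13.74 / 4.468 = 3.075201… → 3.075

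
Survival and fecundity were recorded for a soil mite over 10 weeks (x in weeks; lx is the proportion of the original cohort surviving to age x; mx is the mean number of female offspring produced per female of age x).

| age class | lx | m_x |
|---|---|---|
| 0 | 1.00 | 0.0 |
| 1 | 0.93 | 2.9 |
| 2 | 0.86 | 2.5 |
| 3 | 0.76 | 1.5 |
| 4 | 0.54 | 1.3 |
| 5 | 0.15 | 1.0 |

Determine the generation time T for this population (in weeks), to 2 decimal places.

2.04

lx·mx: 0, 2.697, 2.15, 1.14, 0.702, 0.15 → R0 = 6.839
x·lx·mx: 0, 2.697, 4.3, 3.42, 2.808, 0.75 → Σ = 13.975
T = 13.975 / 6.839 = 2.043427… → 2.04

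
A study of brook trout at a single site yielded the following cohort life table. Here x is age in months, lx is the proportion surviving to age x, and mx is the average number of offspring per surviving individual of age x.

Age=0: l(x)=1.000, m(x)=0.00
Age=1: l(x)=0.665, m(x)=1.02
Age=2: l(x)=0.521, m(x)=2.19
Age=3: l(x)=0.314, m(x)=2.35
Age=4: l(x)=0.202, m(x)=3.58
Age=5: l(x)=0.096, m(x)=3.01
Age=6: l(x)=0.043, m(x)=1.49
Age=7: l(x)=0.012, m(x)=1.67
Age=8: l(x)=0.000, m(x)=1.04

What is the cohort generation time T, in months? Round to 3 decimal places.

lx·mx: 0, 0.6783, 1.14099, 0.7379, 0.72316, 0.28896, 0.06407, 0.02004, 0 → R0 = 3.65342
x·lx·mx: 0, 0.6783, 2.28198, 2.2137, 2.89264, 1.4448, 0.38442, 0.14028, 0 → Σ = 10.03612
T = 10.03612 / 3.65342 = 2.747048… → 2.747

2.747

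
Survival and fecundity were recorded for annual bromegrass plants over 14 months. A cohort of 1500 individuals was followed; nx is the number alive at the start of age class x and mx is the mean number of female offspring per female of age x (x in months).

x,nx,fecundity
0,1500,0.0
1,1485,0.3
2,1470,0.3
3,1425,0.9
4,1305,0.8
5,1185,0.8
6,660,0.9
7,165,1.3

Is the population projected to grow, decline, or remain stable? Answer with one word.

lx = nx/n0 = nx/1500: 1, 0.99, 0.98, 0.95, 0.87, 0.79, 0.44, 0.11
R0 = Σ lx·mx = 0 + 0.297 + 0.294 + 0.855 + 0.696 + 0.632 + 0.396 + 0.143 = 3.313
R0 > 1, so the population is growing.

growing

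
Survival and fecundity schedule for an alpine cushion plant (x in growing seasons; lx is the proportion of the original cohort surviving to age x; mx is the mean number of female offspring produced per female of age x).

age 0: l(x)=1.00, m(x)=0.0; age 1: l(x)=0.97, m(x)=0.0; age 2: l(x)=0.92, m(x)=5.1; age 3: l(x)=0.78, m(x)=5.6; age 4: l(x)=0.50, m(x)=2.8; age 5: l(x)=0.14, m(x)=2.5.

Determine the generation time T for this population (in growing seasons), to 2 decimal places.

lx·mx: 0, 0, 4.692, 4.368, 1.4, 0.35 → R0 = 10.81
x·lx·mx: 0, 0, 9.384, 13.104, 5.6, 1.75 → Σ = 29.838
T = 29.838 / 10.81 = 2.760222… → 2.76

2.76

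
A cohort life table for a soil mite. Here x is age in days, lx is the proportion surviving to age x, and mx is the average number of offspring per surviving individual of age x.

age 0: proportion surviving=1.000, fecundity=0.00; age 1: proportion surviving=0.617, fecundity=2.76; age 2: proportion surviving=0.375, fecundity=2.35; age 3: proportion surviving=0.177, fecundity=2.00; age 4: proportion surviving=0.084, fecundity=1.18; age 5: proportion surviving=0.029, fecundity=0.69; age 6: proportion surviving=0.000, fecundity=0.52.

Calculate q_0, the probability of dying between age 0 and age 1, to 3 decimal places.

0.383

q_0 = (l_0 − l_1) / l_0 = (1 − 0.617) / 1
     = 0.383 / 1 = 0.383 → 0.383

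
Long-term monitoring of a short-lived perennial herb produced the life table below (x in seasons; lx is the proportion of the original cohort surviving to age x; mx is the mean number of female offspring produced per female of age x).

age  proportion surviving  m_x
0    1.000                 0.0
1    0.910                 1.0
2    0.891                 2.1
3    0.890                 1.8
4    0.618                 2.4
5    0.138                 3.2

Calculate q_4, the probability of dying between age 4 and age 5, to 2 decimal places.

q_4 = (l_4 − l_5) / l_4 = (0.618 − 0.138) / 0.618
     = 0.48 / 0.618 = 0.776699… → 0.78

0.78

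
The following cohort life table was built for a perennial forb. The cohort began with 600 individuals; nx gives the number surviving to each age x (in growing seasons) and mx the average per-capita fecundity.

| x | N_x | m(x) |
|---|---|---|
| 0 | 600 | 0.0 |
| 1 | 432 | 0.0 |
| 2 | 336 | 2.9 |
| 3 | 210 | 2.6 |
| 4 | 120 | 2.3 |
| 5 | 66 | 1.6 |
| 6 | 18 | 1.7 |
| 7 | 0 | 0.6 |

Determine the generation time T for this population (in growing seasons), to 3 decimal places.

lx = nx/n0 = nx/600: 1, 0.72, 0.56, 0.35, 0.2, 0.11, 0.03, 0
lx·mx: 0, 0, 1.624, 0.91, 0.46, 0.176, 0.051, 0 → R0 = 3.221
x·lx·mx: 0, 0, 3.248, 2.73, 1.84, 0.88, 0.306, 0 → Σ = 9.004
T = 9.004 / 3.221 = 2.795405… → 2.795

2.795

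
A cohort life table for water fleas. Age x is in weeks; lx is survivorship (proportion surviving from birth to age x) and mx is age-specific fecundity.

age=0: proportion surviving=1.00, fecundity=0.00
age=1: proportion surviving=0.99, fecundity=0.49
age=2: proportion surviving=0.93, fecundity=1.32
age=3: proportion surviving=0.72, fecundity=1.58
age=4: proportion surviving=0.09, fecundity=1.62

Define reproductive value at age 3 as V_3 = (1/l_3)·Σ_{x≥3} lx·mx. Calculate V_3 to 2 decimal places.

1.78

lx·mx for x ≥ 3: 1.1376, 0.1458 → sum = 1.2834
V_3 = 1.2834 / l_3 = 1.2834 / 0.72 = 1.7825 → 1.78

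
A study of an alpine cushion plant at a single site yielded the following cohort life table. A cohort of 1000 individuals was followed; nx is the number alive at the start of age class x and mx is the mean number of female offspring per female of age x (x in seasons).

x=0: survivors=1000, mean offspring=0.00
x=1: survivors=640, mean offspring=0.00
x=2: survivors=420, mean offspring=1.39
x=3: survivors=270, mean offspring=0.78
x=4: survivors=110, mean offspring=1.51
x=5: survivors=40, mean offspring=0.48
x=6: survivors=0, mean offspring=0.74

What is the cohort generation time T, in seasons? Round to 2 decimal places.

2.61

lx = nx/n0 = nx/1000: 1, 0.64, 0.42, 0.27, 0.11, 0.04, 0
lx·mx: 0, 0, 0.5838, 0.2106, 0.1661, 0.0192, 0 → R0 = 0.9797
x·lx·mx: 0, 0, 1.1676, 0.6318, 0.6644, 0.096, 0 → Σ = 2.5598
T = 2.5598 / 0.9797 = 2.612841… → 2.61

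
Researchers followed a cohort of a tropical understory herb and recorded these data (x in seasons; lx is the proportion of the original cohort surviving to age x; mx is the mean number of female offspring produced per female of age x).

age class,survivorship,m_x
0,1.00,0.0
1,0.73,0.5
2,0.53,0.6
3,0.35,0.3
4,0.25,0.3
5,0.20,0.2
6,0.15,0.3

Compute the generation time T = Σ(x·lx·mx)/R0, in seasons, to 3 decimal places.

2.200

lx·mx: 0, 0.365, 0.318, 0.105, 0.075, 0.04, 0.045 → R0 = 0.948
x·lx·mx: 0, 0.365, 0.636, 0.315, 0.3, 0.2, 0.27 → Σ = 2.086
T = 2.086 / 0.948 = 2.200422… → 2.200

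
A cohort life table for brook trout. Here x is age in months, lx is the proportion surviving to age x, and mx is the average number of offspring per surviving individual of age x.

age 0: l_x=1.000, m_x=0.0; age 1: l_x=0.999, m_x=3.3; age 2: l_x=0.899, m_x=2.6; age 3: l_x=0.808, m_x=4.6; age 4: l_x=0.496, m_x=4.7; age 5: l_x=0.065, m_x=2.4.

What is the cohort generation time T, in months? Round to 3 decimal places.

lx·mx: 0, 3.2967, 2.3374, 3.7168, 2.3312, 0.156 → R0 = 11.8381
x·lx·mx: 0, 3.2967, 4.6748, 11.1504, 9.3248, 0.78 → Σ = 29.2267
T = 29.2267 / 11.8381 = 2.468867… → 2.469

2.469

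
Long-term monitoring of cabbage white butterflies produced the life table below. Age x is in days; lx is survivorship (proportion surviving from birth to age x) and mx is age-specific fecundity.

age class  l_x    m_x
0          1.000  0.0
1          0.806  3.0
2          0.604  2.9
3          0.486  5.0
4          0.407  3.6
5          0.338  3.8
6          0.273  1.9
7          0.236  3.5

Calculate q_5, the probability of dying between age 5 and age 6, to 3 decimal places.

q_5 = (l_5 − l_6) / l_5 = (0.338 − 0.273) / 0.338
     = 0.065 / 0.338 = 0.192308… → 0.192

0.192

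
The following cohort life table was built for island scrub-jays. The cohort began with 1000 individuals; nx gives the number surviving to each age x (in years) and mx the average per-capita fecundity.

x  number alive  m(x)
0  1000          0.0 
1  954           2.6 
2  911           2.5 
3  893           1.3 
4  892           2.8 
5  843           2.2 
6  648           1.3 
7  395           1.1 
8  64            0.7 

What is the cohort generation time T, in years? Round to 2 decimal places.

3.30

lx = nx/n0 = nx/1000: 1, 0.954, 0.911, 0.893, 0.892, 0.843, 0.648, 0.395, 0.064
lx·mx: 0, 2.4804, 2.2775, 1.1609, 2.4976, 1.8546, 0.8424, 0.4345, 0.0448 → R0 = 11.5927
x·lx·mx: 0, 2.4804, 4.555, 3.4827, 9.9904, 9.273, 5.0544, 3.0415, 0.3584 → Σ = 38.2358
T = 38.2358 / 11.5927 = 3.298265… → 3.30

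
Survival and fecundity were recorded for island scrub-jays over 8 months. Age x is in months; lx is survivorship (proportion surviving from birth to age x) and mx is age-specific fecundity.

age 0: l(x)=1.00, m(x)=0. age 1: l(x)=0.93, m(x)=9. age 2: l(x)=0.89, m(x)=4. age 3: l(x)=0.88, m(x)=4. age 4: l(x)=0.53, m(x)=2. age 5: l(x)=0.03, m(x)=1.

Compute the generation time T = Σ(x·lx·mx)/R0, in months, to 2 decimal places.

1.84

lx·mx: 0, 8.37, 3.56, 3.52, 1.06, 0.03 → R0 = 16.54
x·lx·mx: 0, 8.37, 7.12, 10.56, 4.24, 0.15 → Σ = 30.44
T = 30.44 / 16.54 = 1.840387… → 1.84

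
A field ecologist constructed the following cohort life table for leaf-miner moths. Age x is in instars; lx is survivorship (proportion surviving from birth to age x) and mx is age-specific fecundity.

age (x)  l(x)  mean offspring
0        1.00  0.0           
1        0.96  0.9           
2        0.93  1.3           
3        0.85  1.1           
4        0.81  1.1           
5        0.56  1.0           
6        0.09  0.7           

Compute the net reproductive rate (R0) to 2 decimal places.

4.52

lx·mx by age: 0, 0.864, 1.209, 0.935, 0.891, 0.56, 0.063
R0 = Σ lx·mx = 4.522 → 4.52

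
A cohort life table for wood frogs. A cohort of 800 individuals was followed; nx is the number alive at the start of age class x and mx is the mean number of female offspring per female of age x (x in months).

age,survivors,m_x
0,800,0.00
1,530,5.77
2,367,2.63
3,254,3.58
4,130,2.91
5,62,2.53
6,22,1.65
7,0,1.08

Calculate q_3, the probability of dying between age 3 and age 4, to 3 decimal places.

lx = nx/n0 = nx/800: 1, 0.6625, 0.45875, 0.3175, 0.1625, 0.0775, 0.0275, 0
q_3 = (l_3 − l_4) / l_3 = (0.3175 − 0.1625) / 0.3175
     = 0.155 / 0.3175 = 0.488189… → 0.488

0.488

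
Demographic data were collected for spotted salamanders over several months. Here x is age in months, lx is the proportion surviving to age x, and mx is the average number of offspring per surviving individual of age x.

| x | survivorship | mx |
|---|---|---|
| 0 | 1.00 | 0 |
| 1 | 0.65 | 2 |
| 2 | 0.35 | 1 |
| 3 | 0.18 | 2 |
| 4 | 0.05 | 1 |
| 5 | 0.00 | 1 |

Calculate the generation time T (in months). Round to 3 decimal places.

lx·mx: 0, 1.3, 0.35, 0.36, 0.05, 0 → R0 = 2.06
x·lx·mx: 0, 1.3, 0.7, 1.08, 0.2, 0 → Σ = 3.28
T = 3.28 / 2.06 = 1.592233… → 1.592

1.592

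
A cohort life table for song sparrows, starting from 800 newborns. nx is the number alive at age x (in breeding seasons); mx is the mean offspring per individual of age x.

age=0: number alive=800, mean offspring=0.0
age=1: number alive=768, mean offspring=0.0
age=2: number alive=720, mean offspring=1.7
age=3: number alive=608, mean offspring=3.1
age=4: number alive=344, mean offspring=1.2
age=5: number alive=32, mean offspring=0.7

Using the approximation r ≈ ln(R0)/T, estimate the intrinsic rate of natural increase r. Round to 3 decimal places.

0.535

lx = nx/n0 = nx/800: 1, 0.96, 0.9, 0.76, 0.43, 0.04
R0 = Σ lx·mx = 0 + 0 + 1.53 + 2.356 + 0.516 + 0.028 = 4.43
Σ x·lx·mx = 12.332; T = 12.332/4.43 = 2.78375…
r ≈ ln(R0)/T = ln(4.43)/2.78375… = 0.53467… → 0.535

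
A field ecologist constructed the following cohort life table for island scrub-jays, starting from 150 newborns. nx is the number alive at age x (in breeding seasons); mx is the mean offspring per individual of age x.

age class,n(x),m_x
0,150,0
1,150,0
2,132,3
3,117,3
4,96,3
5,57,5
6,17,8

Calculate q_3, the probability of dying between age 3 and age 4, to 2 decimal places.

0.18

lx = nx/n0 = nx/150: 1, 1, 0.88, 0.78, 0.64, 0.38, 0.11333…
q_3 = (l_3 − l_4) / l_3 = (0.78 − 0.64) / 0.78
     = 0.14 / 0.78 = 0.179487… → 0.18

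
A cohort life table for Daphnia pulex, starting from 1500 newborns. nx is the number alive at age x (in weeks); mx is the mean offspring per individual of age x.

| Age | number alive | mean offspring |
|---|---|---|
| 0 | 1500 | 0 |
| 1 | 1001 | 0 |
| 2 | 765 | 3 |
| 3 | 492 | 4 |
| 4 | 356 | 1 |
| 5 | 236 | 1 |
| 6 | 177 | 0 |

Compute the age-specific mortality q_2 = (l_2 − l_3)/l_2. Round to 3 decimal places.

0.357

lx = nx/n0 = nx/1500: 1, 0.66733…, 0.51, 0.328, 0.23733…, 0.15733…, 0.118
q_2 = (l_2 − l_3) / l_2 = (0.51 − 0.328) / 0.51
     = 0.182 / 0.51 = 0.356863… → 0.357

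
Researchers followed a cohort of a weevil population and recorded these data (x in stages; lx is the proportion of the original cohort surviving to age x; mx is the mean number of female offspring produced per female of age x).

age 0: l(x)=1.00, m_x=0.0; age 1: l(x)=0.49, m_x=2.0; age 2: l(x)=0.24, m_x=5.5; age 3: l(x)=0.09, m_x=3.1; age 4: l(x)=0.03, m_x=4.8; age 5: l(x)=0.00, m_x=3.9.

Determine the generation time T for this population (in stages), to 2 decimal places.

1.85

lx·mx: 0, 0.98, 1.32, 0.279, 0.144, 0 → R0 = 2.723
x·lx·mx: 0, 0.98, 2.64, 0.837, 0.576, 0 → Σ = 5.033
T = 5.033 / 2.723 = 1.848329… → 1.85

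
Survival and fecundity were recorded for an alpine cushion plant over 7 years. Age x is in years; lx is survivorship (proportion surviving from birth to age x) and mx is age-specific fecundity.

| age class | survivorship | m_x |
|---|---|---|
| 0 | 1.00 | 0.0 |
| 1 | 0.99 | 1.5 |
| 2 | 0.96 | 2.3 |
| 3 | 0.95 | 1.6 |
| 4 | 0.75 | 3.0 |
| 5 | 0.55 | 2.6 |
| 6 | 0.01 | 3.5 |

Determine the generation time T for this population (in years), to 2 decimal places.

lx·mx: 0, 1.485, 2.208, 1.52, 2.25, 1.43, 0.035 → R0 = 8.928
x·lx·mx: 0, 1.485, 4.416, 4.56, 9, 7.15, 0.21 → Σ = 26.821
T = 26.821 / 8.928 = 3.004144… → 3.00

3.00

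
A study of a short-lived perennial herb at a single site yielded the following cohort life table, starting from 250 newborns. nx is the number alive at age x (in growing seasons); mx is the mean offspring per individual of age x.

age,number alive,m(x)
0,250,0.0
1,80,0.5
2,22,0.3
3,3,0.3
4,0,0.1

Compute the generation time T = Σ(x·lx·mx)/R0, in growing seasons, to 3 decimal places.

1.177

lx = nx/n0 = nx/250: 1, 0.32, 0.088, 0.012, 0
lx·mx: 0, 0.16, 0.0264, 0.0036, 0 → R0 = 0.19
x·lx·mx: 0, 0.16, 0.0528, 0.0108, 0 → Σ = 0.2236
T = 0.2236 / 0.19 = 1.176842… → 1.177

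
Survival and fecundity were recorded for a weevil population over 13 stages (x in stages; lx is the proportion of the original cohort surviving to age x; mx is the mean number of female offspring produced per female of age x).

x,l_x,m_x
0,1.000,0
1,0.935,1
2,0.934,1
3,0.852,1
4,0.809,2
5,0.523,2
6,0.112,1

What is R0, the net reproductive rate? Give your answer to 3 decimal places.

lx·mx by age: 0, 0.935, 0.934, 0.852, 1.618, 1.046, 0.112
R0 = Σ lx·mx = 5.497 → 5.497

5.497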